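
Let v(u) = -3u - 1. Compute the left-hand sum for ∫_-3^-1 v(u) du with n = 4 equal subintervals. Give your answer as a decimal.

Δu = (-1 − (-3))/4 = 0.5.
Left endpoints: -3, -2.5, -2, -1.5.
v(-3) = 8, v(-2.5) = 6.5, v(-2) = 5, v(-1.5) = 3.5.
Sum = Δu · [v(-3) + v(-2.5) + v(-2) + v(-1.5)].
Sum = 11.5.

11.5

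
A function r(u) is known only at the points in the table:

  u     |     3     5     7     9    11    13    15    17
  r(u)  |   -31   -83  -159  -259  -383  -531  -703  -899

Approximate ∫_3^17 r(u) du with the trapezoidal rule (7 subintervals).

Δu = 2.
T_7 = (2/2)·[(-31) + 2·(-83) + 2·(-159) + 2·(-259) + 2·(-383) + 2·(-531) + 2·(-703) + (-899)] = -5166.

-5166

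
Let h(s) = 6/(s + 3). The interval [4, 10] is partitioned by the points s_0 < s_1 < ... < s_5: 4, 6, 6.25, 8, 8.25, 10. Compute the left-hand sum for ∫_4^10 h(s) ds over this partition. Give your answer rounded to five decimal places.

Subinterval widths: 2, 0.25, 1.75, 0.25, 1.75.
Left endpoints: 4, 6, 6.25, 8, 8.25.
h(4) = 6/7, h(6) = 2/3, h(6.25) = 24/37, h(8) = 6/11, h(8.25) = 8/15.
Sum = Σ Δs_i · h(s_i).
Sum ≈ 4.08578.

4.08578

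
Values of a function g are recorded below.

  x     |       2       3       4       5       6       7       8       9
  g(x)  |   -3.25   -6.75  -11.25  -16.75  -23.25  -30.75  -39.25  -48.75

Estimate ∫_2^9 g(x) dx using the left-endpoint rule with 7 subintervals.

Δx = 1.
Sum = 1·[(-3.25) + (-6.75) + (-11.25) + (-16.75) + (-23.25) + (-30.75) + (-39.25)] = -131.25.

-131.25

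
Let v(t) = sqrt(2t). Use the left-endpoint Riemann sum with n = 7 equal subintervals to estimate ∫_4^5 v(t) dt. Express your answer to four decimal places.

Δt = (5 − 4)/7 = 1/7.
Left endpoints: 4, 29/7, 30/7, 31/7, 32/7, 33/7, 34/7.
v(4) ≈ 2.8284, v(29/7) ≈ 2.8785, v(30/7) ≈ 2.9277, v(31/7) ≈ 2.9761, v(32/7) ≈ 3.0237, v(33/7) ≈ 3.0706, v(34/7) ≈ 3.1168.
Sum = Δt · [v(4) + v(29/7) + v(30/7) + ...].
Sum ≈ 2.9745.

2.9745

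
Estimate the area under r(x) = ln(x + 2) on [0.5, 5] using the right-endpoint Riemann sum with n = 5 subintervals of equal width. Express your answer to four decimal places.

Δx = (5 − 0.5)/5 = 0.9.
Right endpoints: 1.4, 2.3, 3.2, 4.1, 5.
r(1.4) ≈ 1.2238, r(2.3) ≈ 1.4586, r(3.2) ≈ 1.6487, r(4.1) ≈ 1.8083, r(5) ≈ 1.9459.
Sum = Δx · [r(1.4) + r(2.3) + r(3.2) + r(4.1) + r(5)].
Sum ≈ 7.2767.

7.2767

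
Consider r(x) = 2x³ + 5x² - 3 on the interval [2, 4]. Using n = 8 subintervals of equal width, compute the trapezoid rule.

Δx = (4 − 2)/8 = 0.25.
r(2) = 33, r(2.25) = 45.09375, r(2.5) = 59.5, r(2.75) = 76.40625, r(3) = 96, r(3.25) = 118.46875, r(3.5) = 144, r(3.75) = 172.78125, r(4) = 205.
T_8 = (Δx/2)·[r(x_0) + 2r(x_1) + ... + 2r(x_{7}) + r(x_8)].
Sum = 207.8125.

207.8125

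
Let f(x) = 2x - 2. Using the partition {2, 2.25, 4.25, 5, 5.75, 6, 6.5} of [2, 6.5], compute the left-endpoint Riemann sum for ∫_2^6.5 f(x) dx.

23.75

Subinterval widths: 0.25, 2, 0.75, 0.75, 0.25, 0.5.
Left endpoints: 2, 2.25, 4.25, 5, 5.75, 6.
f(2) = 2, f(2.25) = 2.5, f(4.25) = 6.5, f(5) = 8, f(5.75) = 9.5, f(6) = 10.
Sum = Σ Δx_i · f(x_i).
Sum = 23.75.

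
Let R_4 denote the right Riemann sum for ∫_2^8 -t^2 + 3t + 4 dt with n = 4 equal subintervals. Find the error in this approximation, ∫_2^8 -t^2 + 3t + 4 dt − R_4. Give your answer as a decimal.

Exact integral: ∫_2^8 f(t) dt = -54.
R_4 = -87.75.
Error = -54 − (-87.75) = 33.75.

33.75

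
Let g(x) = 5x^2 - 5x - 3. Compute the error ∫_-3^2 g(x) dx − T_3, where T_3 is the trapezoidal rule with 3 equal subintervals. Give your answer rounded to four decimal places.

Exact integral: ∫_-3^2 g(x) dx ≈ 55.833333.
T_3 ≈ 67.407407.
Error ≈ 55.833333 − 67.407407 ≈ -11.5741.

-11.5741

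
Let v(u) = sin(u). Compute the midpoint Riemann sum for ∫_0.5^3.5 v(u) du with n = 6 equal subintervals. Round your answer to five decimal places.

1.83307

Δu = (3.5 − 0.5)/6 = 0.5.
Midpoints: 0.75, 1.25, 1.75, 2.25, 2.75, 3.25.
v(0.75) ≈ 0.68164, v(1.25) ≈ 0.94898, v(1.75) ≈ 0.98399, v(2.25) ≈ 0.77807, v(2.75) ≈ 0.38166, v(3.25) ≈ -0.10820.
Sum = Δu · [v(0.75) + v(1.25) + v(1.75) + ...].
Sum ≈ 1.83307.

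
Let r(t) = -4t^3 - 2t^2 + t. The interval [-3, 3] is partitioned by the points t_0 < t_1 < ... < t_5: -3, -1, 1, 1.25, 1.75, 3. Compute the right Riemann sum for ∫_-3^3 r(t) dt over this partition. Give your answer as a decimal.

-177.078125

Subinterval widths: 2, 2, 0.25, 0.5, 1.25.
Right endpoints: -1, 1, 1.25, 1.75, 3.
r(-1) = 1, r(1) = -5, r(1.25) = -9.6875, r(1.75) = -25.8125, r(3) = -123.
Sum = Σ Δt_i · r(t_i).
Sum = -177.078125.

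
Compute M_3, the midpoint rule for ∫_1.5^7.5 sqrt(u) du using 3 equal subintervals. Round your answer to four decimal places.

Δu = (7.5 − 1.5)/3 = 2.
Midpoints: 2.5, 4.5, 6.5.
f(2.5) ≈ 1.5811, f(4.5) ≈ 2.1213, f(6.5) ≈ 2.5495.
Sum = Δu · [f(2.5) + f(4.5) + f(6.5)].
Sum ≈ 12.5039.

12.5039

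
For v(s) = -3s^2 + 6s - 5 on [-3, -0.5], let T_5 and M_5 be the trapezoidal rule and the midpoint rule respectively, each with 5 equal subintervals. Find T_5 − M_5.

T_5 = -65.9375.
M_5 = -65.46875.
T_5 − M_5 = -0.46875.

-0.46875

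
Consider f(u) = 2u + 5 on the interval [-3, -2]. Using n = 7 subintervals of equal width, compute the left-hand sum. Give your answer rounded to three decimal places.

-0.143

Δu = (-2 − (-3))/7 = 1/7.
Left endpoints: -3, -20/7, -19/7, -18/7, -17/7, -16/7, -15/7.
f(-3) = -1, f(-20/7) = -5/7, f(-19/7) = -3/7, f(-18/7) = -1/7, f(-17/7) = 1/7, f(-16/7) = 3/7, f(-15/7) = 5/7.
Sum = Δu · [f(-3) + f(-20/7) + f(-19/7) + ...].
Sum ≈ -0.143.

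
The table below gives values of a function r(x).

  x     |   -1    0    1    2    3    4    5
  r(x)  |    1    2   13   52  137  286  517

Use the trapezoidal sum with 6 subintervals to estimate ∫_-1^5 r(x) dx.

Δx = 1.
T_6 = (1/2)·[1 + 2·2 + 2·13 + 2·52 + 2·137 + 2·286 + 517] = 749.

749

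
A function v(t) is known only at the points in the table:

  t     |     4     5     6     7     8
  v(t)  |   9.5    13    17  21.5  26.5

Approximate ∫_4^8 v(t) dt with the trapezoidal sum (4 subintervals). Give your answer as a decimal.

Δt = 1.
T_4 = (1/2)·[9.5 + 2·13 + 2·17 + 2·21.5 + 26.5] = 69.5.

69.5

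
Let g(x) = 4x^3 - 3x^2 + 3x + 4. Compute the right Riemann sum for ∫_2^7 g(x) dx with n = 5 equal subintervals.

Δx = (7 − 2)/5 = 1.
Right endpoints: 3, 4, 5, 6, 7.
g(3) = 94, g(4) = 224, g(5) = 444, g(6) = 778, g(7) = 1250.
Sum = Δx · [g(3) + g(4) + g(5) + g(6) + g(7)].
Sum = 2790.

2790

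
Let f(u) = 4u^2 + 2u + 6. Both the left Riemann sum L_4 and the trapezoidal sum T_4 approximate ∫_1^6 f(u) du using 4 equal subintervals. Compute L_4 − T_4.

-93.75

L_4 = 263.125.
T_4 = 356.875.
L_4 − T_4 = -93.75.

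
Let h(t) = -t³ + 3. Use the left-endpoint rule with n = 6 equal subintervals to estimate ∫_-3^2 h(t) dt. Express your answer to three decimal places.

46.701

Δt = (2 − (-3))/6 = 5/6.
Left endpoints: -3, -13/6, -4/3, -0.5, 1/3, 7/6.
h(-3) = 30, h(-13/6) = 2845/216, h(-4/3) = 145/27, h(-0.5) = 3.125, h(1/3) = 80/27, h(7/6) = 305/216.
Sum = Δt · [h(-3) + h(-13/6) + h(-4/3) + ...].
Sum ≈ 46.701.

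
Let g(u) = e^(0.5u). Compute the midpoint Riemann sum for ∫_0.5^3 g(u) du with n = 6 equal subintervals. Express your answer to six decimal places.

6.383776

Δu = (3 − 0.5)/6 = 5/12.
Midpoints: 17/24, 1.125, 37/24, 47/24, 2.375, 67/24.
g(17/24) ≈ 1.424993, g(1.125) ≈ 1.755055, g(37/24) ≈ 2.161567, g(47/24) ≈ 2.662237, g(2.375) ≈ 3.278874, g(67/24) ≈ 4.038338.
Sum = Δu · [g(17/24) + g(1.125) + g(37/24) + ...].
Sum ≈ 6.383776.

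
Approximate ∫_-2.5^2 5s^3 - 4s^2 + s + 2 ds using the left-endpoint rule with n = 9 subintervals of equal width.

-86.8125

Δs = (2 − (-2.5))/9 = 0.5.
Left endpoints: -2.5, -2, -1.5, -1, -0.5, 0, 0.5, 1, 1.5.
f(-2.5) = -103.625, f(-2) = -56, f(-1.5) = -25.375, f(-1) = -8, f(-0.5) = -0.125, f(0) = 2, f(0.5) = 2.125, f(1) = 4, f(1.5) = 11.375.
Sum = Δs · [f(-2.5) + f(-2) + f(-1.5) + ...].
Sum = -86.8125.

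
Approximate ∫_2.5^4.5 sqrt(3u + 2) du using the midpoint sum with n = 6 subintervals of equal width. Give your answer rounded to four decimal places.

7.0544

Δu = (4.5 − 2.5)/6 = 1/3.
Midpoints: 8/3, 3, 10/3, 11/3, 4, 13/3.
f(8/3) ≈ 3.1623, f(3) ≈ 3.3166, f(10/3) ≈ 3.4641, f(11/3) ≈ 3.6056, f(4) ≈ 3.7417, f(13/3) ≈ 3.8730.
Sum = Δu · [f(8/3) + f(3) + f(10/3) + ...].
Sum ≈ 7.0544.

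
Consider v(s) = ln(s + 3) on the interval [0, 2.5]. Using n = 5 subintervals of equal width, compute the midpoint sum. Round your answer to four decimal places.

3.5819

Δs = (2.5 − 0)/5 = 0.5.
Midpoints: 0.25, 0.75, 1.25, 1.75, 2.25.
v(0.25) ≈ 1.1787, v(0.75) ≈ 1.3218, v(1.25) ≈ 1.4469, v(1.75) ≈ 1.5581, v(2.25) ≈ 1.6582.
Sum = Δs · [v(0.25) + v(0.75) + v(1.25) + v(1.75) + v(2.25)].
Sum ≈ 3.5819.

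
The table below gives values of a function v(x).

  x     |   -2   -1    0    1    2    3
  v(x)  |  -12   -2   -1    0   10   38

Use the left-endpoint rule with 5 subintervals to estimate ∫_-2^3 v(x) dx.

Δx = 1.
Sum = 1·[(-12) + (-2) + (-1) + 0 + 10] = -5.

-5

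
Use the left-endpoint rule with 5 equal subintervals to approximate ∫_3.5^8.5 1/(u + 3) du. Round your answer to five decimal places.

0.60533

Δu = (8.5 − 3.5)/5 = 1.
Left endpoints: 3.5, 4.5, 5.5, 6.5, 7.5.
f(3.5) = 2/13, f(4.5) = 2/15, f(5.5) = 2/17, f(6.5) = 2/19, f(7.5) = 2/21.
Sum = Δu · [f(3.5) + f(4.5) + f(5.5) + f(6.5) + f(7.5)].
Sum ≈ 0.60533.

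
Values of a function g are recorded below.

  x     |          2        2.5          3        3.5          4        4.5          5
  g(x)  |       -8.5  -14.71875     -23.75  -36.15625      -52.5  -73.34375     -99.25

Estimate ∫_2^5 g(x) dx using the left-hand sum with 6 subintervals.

Δx = 0.5.
Sum = 0.5·[(-8.5) + (-14.71875) + (-23.75) + (-36.15625) + (-52.5) + (-73.34375)] = -104.484375.

-104.484375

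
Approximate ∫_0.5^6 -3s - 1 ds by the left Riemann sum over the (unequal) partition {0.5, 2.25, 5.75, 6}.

Subinterval widths: 1.75, 3.5, 0.25.
Left endpoints: 0.5, 2.25, 5.75.
f(0.5) = -2.5, f(2.25) = -7.75, f(5.75) = -18.25.
Sum = Σ Δs_i · f(s_i).
Sum = -36.0625.

-36.0625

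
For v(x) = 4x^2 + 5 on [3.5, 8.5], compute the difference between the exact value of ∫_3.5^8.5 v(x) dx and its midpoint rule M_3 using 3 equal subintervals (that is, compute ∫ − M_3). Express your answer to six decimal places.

Exact integral: ∫_3.5^8.5 v(x) dx ≈ 786.66666667.
M_3 ≈ 782.03703704.
Error ≈ 786.66666667 − 782.03703704 ≈ 4.629630.

4.629630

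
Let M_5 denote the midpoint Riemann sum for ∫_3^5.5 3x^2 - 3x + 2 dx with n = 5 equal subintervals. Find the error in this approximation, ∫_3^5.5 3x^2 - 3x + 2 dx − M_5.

Exact integral: ∫_3^5.5 f(x) dx = 112.5.
M_5 = 112.34375.
Error = 112.5 − 112.34375 = 0.15625.

0.15625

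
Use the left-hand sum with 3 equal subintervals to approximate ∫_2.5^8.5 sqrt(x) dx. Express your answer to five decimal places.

12.50394

Δx = (8.5 − 2.5)/3 = 2.
Left endpoints: 2.5, 4.5, 6.5.
f(2.5) ≈ 1.58114, f(4.5) ≈ 2.12132, f(6.5) ≈ 2.54951.
Sum = Δx · [f(2.5) + f(4.5) + f(6.5)].
Sum ≈ 12.50394.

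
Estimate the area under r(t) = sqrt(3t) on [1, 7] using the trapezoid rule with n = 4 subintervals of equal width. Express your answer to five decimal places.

20.13307

Δt = (7 − 1)/4 = 1.5.
r(1) ≈ 1.73205, r(2.5) ≈ 2.73861, r(4) ≈ 3.46410, r(5.5) ≈ 4.06202, r(7) ≈ 4.58258.
T_4 = (Δt/2)·[r(t_0) + 2r(t_1) + 2r(t_2) + 2r(t_3) + r(t_4)].
Sum ≈ 20.13307.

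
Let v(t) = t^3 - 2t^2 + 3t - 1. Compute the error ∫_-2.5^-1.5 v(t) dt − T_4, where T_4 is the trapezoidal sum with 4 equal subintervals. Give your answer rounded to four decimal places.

0.0833

Exact integral: ∫_-2.5^-1.5 v(t) dt ≈ -23.666667.
T_4 = -23.75.
Error ≈ -23.666667 − (-23.75) ≈ 0.0833.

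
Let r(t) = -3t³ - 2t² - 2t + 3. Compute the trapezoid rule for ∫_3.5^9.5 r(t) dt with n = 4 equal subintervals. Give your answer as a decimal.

-6735.375

Δt = (9.5 − 3.5)/4 = 1.5.
r(3.5) = -157.125, r(5) = -432, r(6.5) = -918.375, r(8) = -1677, r(9.5) = -2768.625.
T_4 = (Δt/2)·[r(t_0) + 2r(t_1) + 2r(t_2) + 2r(t_3) + r(t_4)].
Sum = -6735.375.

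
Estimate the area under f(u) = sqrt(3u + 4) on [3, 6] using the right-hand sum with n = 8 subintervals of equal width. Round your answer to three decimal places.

12.717

Δu = (6 − 3)/8 = 0.375.
Right endpoints: 3.375, 3.75, 4.125, 4.5, 4.875, 5.25, 5.625, 6.
f(3.375) ≈ 3.758, f(3.75) ≈ 3.905, f(4.125) ≈ 4.047, f(4.5) ≈ 4.183, f(4.875) ≈ 4.316, f(5.25) ≈ 4.444, f(5.625) ≈ 4.569, f(6) ≈ 4.690.
Sum = Δu · [f(3.375) + f(3.75) + f(4.125) + ...].
Sum ≈ 12.717.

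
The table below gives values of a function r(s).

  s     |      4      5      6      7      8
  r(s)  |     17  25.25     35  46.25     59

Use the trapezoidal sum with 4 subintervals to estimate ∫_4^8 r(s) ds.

Δs = 1.
T_4 = (1/2)·[17 + 2·25.25 + 2·35 + 2·46.25 + 59] = 144.5.

144.5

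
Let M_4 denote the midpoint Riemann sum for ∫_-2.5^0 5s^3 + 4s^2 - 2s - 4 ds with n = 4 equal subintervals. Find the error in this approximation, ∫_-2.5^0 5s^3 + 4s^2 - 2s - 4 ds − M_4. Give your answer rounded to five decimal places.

Exact integral: ∫_-2.5^0 f(s) ds ≈ -31.7447917.
M_4 ≈ -30.5444336.
Error ≈ -31.7447917 − (-30.5444336) ≈ -1.20036.

-1.20036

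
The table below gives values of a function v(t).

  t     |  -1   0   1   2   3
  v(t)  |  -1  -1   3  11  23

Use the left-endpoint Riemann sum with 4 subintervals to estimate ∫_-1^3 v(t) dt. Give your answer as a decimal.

12

Δt = 1.
Sum = 1·[(-1) + (-1) + 3 + 11] = 12.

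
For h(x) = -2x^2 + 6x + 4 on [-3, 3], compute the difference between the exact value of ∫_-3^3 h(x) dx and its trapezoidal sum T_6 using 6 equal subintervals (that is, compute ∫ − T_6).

Exact integral: ∫_-3^3 h(x) dx = -12.
T_6 = -14.
Error = -12 − (-14) = 2.

2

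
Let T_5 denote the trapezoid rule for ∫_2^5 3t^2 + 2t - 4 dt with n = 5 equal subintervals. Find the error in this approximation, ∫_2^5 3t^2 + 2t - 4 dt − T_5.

-0.54

Exact integral: ∫_2^5 f(t) dt = 126.
T_5 = 126.54.
Error = 126 − 126.54 = -0.54.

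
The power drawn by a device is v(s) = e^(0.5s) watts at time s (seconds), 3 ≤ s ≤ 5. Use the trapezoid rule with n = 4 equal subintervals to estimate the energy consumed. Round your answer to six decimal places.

15.481743

Δs = (5 − 3)/4 = 0.5.
v(3) ≈ 4.481689, v(3.5) ≈ 5.754603, v(4) ≈ 7.389056, v(4.5) ≈ 9.487736, v(5) ≈ 12.182494.
T_4 = (Δs/2)·[v(s_0) + 2v(s_1) + 2v(s_2) + 2v(s_3) + v(s_4)].
Sum ≈ 15.481743.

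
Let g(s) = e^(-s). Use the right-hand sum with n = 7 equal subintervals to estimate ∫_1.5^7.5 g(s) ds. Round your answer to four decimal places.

0.1407

Δs = (7.5 − 1.5)/7 = 6/7.
Right endpoints: 33/14, 45/14, 57/14, 69/14, 81/14, 93/14, 7.5.
g(33/14) ≈ 0.0947, g(45/14) ≈ 0.0402, g(57/14) ≈ 0.0171, g(69/14) ≈ 0.0072, g(81/14) ≈ 0.0031, g(93/14) ≈ 0.0013, g(7.5) ≈ 0.0006.
Sum = Δs · [g(33/14) + g(45/14) + g(57/14) + ...].
Sum ≈ 0.1407.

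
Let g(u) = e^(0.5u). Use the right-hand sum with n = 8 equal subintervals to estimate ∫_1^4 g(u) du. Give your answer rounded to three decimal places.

12.591

Δu = (4 − 1)/8 = 0.375.
Right endpoints: 1.375, 1.75, 2.125, 2.5, 2.875, 3.25, 3.625, 4.
g(1.375) ≈ 1.989, g(1.75) ≈ 2.399, g(2.125) ≈ 2.894, g(2.5) ≈ 3.490, g(2.875) ≈ 4.210, g(3.25) ≈ 5.078, g(3.625) ≈ 6.126, g(4) ≈ 7.389.
Sum = Δu · [g(1.375) + g(1.75) + g(2.125) + ...].
Sum ≈ 12.591.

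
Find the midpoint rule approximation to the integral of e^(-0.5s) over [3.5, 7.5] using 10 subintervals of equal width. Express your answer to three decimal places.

0.300

Δs = (7.5 − 3.5)/10 = 0.4.
Midpoints: 3.7, 4.1, 4.5, 4.9, 5.3, 5.7, 6.1, 6.5, 6.9, 7.3.
f(3.7) ≈ 0.157, f(4.1) ≈ 0.129, f(4.5) ≈ 0.105, f(4.9) ≈ 0.086, f(5.3) ≈ 0.071, f(5.7) ≈ 0.058, f(6.1) ≈ 0.047, f(6.5) ≈ 0.039, f(6.9) ≈ 0.032, f(7.3) ≈ 0.026.
Sum = Δs · [f(3.7) + f(4.1) + f(4.5) + ...].
Sum ≈ 0.300.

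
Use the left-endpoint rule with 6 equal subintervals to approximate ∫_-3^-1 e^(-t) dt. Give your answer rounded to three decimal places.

Δt = (-1 − (-3))/6 = 1/3.
Left endpoints: -3, -8/3, -7/3, -2, -5/3, -4/3.
f(-3) ≈ 20.086, f(-8/3) ≈ 14.392, f(-7/3) ≈ 10.312, f(-2) ≈ 7.389, f(-5/3) ≈ 5.294, f(-4/3) ≈ 3.794.
Sum = Δt · [f(-3) + f(-8/3) + f(-7/3) + ...].
Sum ≈ 20.422.

20.422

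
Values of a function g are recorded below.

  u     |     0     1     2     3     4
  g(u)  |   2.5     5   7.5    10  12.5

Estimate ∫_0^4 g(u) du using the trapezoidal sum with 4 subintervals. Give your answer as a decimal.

Δu = 1.
T_4 = (1/2)·[2.5 + 2·5 + 2·7.5 + 2·10 + 12.5] = 30.

30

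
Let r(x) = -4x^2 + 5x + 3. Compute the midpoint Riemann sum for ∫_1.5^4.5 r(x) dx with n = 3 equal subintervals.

-62

Δx = (4.5 − 1.5)/3 = 1.
Midpoints: 2, 3, 4.
r(2) = -3, r(3) = -18, r(4) = -41.
Sum = Δx · [r(2) + r(3) + r(4)].
Sum = -62.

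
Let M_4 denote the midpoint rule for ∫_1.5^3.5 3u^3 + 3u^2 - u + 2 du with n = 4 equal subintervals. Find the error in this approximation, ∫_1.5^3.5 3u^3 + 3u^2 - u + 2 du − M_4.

Exact integral: ∫_1.5^3.5 f(u) du = 147.25.
M_4 = 146.1875.
Error = 147.25 − 146.1875 = 1.0625.

1.0625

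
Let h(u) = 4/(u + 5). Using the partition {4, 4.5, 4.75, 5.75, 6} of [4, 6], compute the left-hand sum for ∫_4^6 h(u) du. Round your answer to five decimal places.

0.83077

Subinterval widths: 0.5, 0.25, 1, 0.25.
Left endpoints: 4, 4.5, 4.75, 5.75.
h(4) = 4/9, h(4.5) = 8/19, h(4.75) = 16/39, h(5.75) = 16/43.
Sum = Σ Δu_i · h(u_i).
Sum ≈ 0.83077.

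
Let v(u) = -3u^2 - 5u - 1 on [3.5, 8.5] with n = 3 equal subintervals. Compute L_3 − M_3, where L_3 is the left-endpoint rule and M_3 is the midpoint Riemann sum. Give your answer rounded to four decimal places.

160.4167

L_3 ≈ -562.361111.
M_3 ≈ -722.777778.
L_3 − M_3 ≈ 160.4167.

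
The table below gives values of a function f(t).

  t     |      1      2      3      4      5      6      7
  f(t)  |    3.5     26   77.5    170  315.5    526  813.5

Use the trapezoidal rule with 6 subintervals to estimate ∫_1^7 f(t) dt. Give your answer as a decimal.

1523.5

Δt = 1.
T_6 = (1/2)·[3.5 + 2·26 + 2·77.5 + 2·170 + 2·315.5 + 2·526 + 813.5] = 1523.5.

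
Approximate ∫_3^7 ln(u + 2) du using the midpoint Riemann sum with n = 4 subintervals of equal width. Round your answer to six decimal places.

Δu = (7 − 3)/4 = 1.
Midpoints: 3.5, 4.5, 5.5, 6.5.
f(3.5) ≈ 1.704748, f(4.5) ≈ 1.871802, f(5.5) ≈ 2.014903, f(6.5) ≈ 2.140066.
Sum = Δu · [f(3.5) + f(4.5) + f(5.5) + f(6.5)].
Sum ≈ 7.731519.

7.731519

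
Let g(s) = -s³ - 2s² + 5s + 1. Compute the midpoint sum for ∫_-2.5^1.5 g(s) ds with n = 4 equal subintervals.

Δs = (1.5 − (-2.5))/4 = 1.
Midpoints: -2, -1, 0, 1.
g(-2) = -9, g(-1) = -5, g(0) = 1, g(1) = 3.
Sum = Δs · [g(-2) + g(-1) + g(0) + g(1)].
Sum = -10.

-10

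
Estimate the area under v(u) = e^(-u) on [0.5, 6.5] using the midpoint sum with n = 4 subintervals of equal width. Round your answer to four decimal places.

0.5518

Δu = (6.5 − 0.5)/4 = 1.5.
Midpoints: 1.25, 2.75, 4.25, 5.75.
v(1.25) ≈ 0.2865, v(2.75) ≈ 0.0639, v(4.25) ≈ 0.0143, v(5.75) ≈ 0.0032.
Sum = Δu · [v(1.25) + v(2.75) + v(4.25) + v(5.75)].
Sum ≈ 0.5518.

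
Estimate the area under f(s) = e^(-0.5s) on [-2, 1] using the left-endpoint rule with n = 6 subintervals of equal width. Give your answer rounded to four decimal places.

4.7734

Δs = (1 − (-2))/6 = 0.5.
Left endpoints: -2, -1.5, -1, -0.5, 0, 0.5.
f(-2) ≈ 2.7183, f(-1.5) ≈ 2.1170, f(-1) ≈ 1.6487, f(-0.5) ≈ 1.2840, f(0) ≈ 1.0000, f(0.5) ≈ 0.7788.
Sum = Δs · [f(-2) + f(-1.5) + f(-1) + ...].
Sum ≈ 4.7734.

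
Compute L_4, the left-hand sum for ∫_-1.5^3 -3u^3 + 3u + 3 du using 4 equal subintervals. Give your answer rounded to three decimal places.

Δu = (3 − (-1.5))/4 = 1.125.
Left endpoints: -1.5, -0.375, 0.75, 1.875.
f(-1.5) = 8.625, f(-0.375) = 1041/512, f(0.75) = 3.984375, f(1.875) = -5709/512.
Sum = Δu · [f(-1.5) + f(-0.375) + f(0.75) + f(1.875)].
Sum ≈ 3.929.

3.929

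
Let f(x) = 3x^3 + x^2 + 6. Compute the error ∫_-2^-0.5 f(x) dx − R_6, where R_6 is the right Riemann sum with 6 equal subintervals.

-2.32421875

Exact integral: ∫_-2^-0.5 f(x) dx = -0.328125.
R_6 = 1.99609375.
Error = -0.328125 − 1.99609375 = -2.32421875.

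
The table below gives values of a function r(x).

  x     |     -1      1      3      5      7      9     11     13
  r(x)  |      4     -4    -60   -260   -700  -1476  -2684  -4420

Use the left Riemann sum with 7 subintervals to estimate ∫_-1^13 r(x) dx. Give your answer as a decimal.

-10360

Δx = 2.
Sum = 2·[4 + (-4) + (-60) + (-260) + (-700) + (-1476) + (-2684)] = -10360.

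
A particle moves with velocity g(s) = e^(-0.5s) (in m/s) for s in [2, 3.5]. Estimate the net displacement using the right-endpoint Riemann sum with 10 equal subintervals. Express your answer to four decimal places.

0.3738

Δs = (3.5 − 2)/10 = 0.15.
Right endpoints: 2.15, 2.3, 2.45, 2.6, 2.75, 2.9, 3.05, 3.2, 3.35, 3.5.
g(2.15) ≈ 0.3413, g(2.3) ≈ 0.3166, g(2.45) ≈ 0.2938, g(2.6) ≈ 0.2725, g(2.75) ≈ 0.2528, g(2.9) ≈ 0.2346, g(3.05) ≈ 0.2176, g(3.2) ≈ 0.2019, g(3.35) ≈ 0.1873, g(3.5) ≈ 0.1738.
Sum = Δs · [g(2.15) + g(2.3) + g(2.45) + ...].
Sum ≈ 0.3738.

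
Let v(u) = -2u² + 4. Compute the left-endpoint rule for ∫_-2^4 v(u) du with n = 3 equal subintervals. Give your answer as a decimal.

-8

Δu = (4 − (-2))/3 = 2.
Left endpoints: -2, 0, 2.
v(-2) = -4, v(0) = 4, v(2) = -4.
Sum = Δu · [v(-2) + v(0) + v(2)].
Sum = -8.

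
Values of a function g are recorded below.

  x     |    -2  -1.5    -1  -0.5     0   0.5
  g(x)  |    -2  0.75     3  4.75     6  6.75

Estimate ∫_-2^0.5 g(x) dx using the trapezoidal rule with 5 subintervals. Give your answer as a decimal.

8.4375

Δx = 0.5.
T_5 = (0.5/2)·[(-2) + 2·0.75 + 2·3 + 2·4.75 + 2·6 + 6.75] = 8.4375.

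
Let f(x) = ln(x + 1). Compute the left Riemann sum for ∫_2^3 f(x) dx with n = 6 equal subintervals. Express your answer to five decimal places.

Δx = (3 − 2)/6 = 1/6.
Left endpoints: 2, 13/6, 7/3, 2.5, 8/3, 17/6.
f(2) ≈ 1.09861, f(13/6) ≈ 1.15268, f(7/3) ≈ 1.20397, f(2.5) ≈ 1.25276, f(8/3) ≈ 1.29928, f(17/6) ≈ 1.34373.
Sum = Δx · [f(2) + f(13/6) + f(7/3) + ...].
Sum ≈ 1.22517.

1.22517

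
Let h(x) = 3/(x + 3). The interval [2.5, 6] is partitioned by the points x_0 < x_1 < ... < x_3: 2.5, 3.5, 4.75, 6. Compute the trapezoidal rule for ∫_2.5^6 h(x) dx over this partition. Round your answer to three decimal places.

1.484

Subinterval widths: 1, 1.25, 1.25.
h(2.5) = 6/11, h(3.5) = 6/13, h(4.75) = 12/31, h(6) = 1/3.
On each subinterval the trapezoid contributes (Δx_i/2)·[h(x_{i-1}) + h(x_i)].
Sum ≈ 1.484.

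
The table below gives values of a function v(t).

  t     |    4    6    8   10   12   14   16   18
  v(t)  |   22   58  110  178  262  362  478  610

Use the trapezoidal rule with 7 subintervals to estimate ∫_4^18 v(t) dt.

Δt = 2.
T_7 = (2/2)·[22 + 2·58 + 2·110 + 2·178 + 2·262 + 2·362 + 2·478 + 610] = 3528.

3528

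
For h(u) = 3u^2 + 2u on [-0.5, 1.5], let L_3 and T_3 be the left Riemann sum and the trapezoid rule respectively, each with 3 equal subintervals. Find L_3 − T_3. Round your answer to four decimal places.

-3.3333

L_3 ≈ 2.611111.
T_3 ≈ 5.944444.
L_3 − T_3 ≈ -3.3333.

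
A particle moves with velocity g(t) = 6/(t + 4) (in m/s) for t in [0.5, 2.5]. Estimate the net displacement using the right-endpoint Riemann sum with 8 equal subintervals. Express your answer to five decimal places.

2.15587

Δt = (2.5 − 0.5)/8 = 0.25.
Right endpoints: 0.75, 1, 1.25, 1.5, 1.75, 2, 2.25, 2.5.
g(0.75) = 24/19, g(1) = 1.2, g(1.25) = 8/7, g(1.5) = 12/11, g(1.75) = 24/23, g(2) = 1, g(2.25) = 0.96, g(2.5) = 12/13.
Sum = Δt · [g(0.75) + g(1) + g(1.25) + ...].
Sum ≈ 2.15587.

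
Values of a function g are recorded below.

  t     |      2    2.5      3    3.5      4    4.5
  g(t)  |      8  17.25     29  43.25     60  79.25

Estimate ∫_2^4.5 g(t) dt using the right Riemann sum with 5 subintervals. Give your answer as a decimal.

Δt = 0.5.
Sum = 0.5·[17.25 + 29 + 43.25 + 60 + 79.25] = 114.375.

114.375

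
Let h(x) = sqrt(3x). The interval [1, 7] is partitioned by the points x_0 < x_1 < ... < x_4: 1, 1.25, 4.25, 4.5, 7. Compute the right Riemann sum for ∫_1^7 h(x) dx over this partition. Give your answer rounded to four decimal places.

23.5713

Subinterval widths: 0.25, 3, 0.25, 2.5.
Right endpoints: 1.25, 4.25, 4.5, 7.
h(1.25) ≈ 1.9365, h(4.25) ≈ 3.5707, h(4.5) ≈ 3.6742, h(7) ≈ 4.5826.
Sum = Σ Δx_i · h(x_i).
Sum ≈ 23.5713.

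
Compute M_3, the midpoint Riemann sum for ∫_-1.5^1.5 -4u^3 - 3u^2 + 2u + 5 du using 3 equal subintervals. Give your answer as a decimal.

Δu = (1.5 − (-1.5))/3 = 1.
Midpoints: -1, 0, 1.
f(-1) = 4, f(0) = 5, f(1) = 0.
Sum = Δu · [f(-1) + f(0) + f(1)].
Sum = 9.

9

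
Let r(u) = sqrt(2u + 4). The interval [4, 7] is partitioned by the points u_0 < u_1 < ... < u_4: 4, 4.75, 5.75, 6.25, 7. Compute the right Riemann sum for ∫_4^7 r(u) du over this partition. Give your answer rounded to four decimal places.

11.9057

Subinterval widths: 0.75, 1, 0.5, 0.75.
Right endpoints: 4.75, 5.75, 6.25, 7.
r(4.75) ≈ 3.6742, r(5.75) ≈ 3.9370, r(6.25) ≈ 4.0620, r(7) ≈ 4.2426.
Sum = Σ Δu_i · r(u_i).
Sum ≈ 11.9057.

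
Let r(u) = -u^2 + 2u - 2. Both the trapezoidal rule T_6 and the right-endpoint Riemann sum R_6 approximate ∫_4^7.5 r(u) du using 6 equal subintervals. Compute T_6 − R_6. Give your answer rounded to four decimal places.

9.6979

T_6 ≈ -86.240162.
R_6 ≈ -95.938079.
T_6 − R_6 ≈ 9.6979.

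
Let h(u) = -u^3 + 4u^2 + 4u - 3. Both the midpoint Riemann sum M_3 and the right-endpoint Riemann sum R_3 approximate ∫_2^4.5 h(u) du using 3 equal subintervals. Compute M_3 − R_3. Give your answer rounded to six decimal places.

5.881076

M_3 ≈ 38.14959491.
R_3 ≈ 32.26851852.
M_3 − R_3 ≈ 5.881076.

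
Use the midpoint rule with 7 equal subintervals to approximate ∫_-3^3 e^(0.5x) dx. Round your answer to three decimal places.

Δx = (3 − (-3))/7 = 6/7.
Midpoints: -18/7, -12/7, -6/7, 0, 6/7, 12/7, 18/7.
f(-18/7) ≈ 0.276, f(-12/7) ≈ 0.424, f(-6/7) ≈ 0.651, f(0) ≈ 1.000, f(6/7) ≈ 1.535, f(12/7) ≈ 2.356, f(18/7) ≈ 3.617.
Sum = Δx · [f(-18/7) + f(-12/7) + f(-6/7) + ...].
Sum ≈ 8.452.

8.452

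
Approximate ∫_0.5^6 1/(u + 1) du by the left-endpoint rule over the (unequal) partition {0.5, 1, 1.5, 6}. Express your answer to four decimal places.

Subinterval widths: 0.5, 0.5, 4.5.
Left endpoints: 0.5, 1, 1.5.
f(0.5) = 2/3, f(1) = 0.5, f(1.5) = 0.4.
Sum = Σ Δu_i · f(u_i).
Sum ≈ 2.3833.

2.3833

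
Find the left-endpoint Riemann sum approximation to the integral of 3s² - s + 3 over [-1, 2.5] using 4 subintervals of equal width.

Δs = (2.5 − (-1))/4 = 0.875.
Left endpoints: -1, -0.125, 0.75, 1.625.
f(-1) = 7, f(-0.125) = 3.171875, f(0.75) = 3.9375, f(1.625) = 9.296875.
Sum = Δs · [f(-1) + f(-0.125) + f(0.75) + f(1.625)].
Sum = 20.48046875.

20.48046875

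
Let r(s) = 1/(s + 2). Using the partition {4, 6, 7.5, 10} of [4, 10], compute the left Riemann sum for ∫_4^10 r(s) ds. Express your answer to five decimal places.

Subinterval widths: 2, 1.5, 2.5.
Left endpoints: 4, 6, 7.5.
r(4) = 1/6, r(6) = 0.125, r(7.5) = 2/19.
Sum = Σ Δs_i · r(s_i).
Sum ≈ 0.78399.

0.78399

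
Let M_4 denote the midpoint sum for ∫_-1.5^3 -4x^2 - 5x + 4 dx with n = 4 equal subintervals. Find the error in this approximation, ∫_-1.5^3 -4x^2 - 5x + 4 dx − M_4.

-1.8984375

Exact integral: ∫_-1.5^3 f(x) dx = -39.375.
M_4 = -37.4765625.
Error = -39.375 − (-37.4765625) = -1.8984375.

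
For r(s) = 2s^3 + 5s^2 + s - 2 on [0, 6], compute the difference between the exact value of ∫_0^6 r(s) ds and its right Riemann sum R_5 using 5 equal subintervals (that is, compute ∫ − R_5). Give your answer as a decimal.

-403.92

Exact integral: ∫_0^6 r(s) ds = 1014.
R_5 = 1417.92.
Error = 1014 − 1417.92 = -403.92.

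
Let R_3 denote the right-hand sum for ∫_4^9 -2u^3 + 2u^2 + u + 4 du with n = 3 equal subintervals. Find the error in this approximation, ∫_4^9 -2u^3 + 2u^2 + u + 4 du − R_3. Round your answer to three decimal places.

Exact integral: ∫_4^9 f(u) du ≈ -2656.66667.
R_3 ≈ -3738.14815.
Error ≈ -2656.66667 − (-3738.14815) ≈ 1081.481.

1081.481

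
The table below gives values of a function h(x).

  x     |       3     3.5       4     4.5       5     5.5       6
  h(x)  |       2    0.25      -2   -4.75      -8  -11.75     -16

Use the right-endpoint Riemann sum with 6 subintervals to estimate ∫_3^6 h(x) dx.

Δx = 0.5.
Sum = 0.5·[0.25 + (-2) + (-4.75) + (-8) + (-11.75) + (-16)] = -21.125.

-21.125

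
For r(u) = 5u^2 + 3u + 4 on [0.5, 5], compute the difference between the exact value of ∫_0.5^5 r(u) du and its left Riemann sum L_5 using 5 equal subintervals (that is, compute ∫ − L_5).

Exact integral: ∫_0.5^5 r(u) du = 263.25.
L_5 = 204.525.
Error = 263.25 − 204.525 = 58.725.

58.725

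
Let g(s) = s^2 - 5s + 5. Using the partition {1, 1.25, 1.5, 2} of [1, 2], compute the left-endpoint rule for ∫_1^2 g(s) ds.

Subinterval widths: 0.25, 0.25, 0.5.
Left endpoints: 1, 1.25, 1.5.
g(1) = 1, g(1.25) = 0.3125, g(1.5) = -0.25.
Sum = Σ Δs_i · g(s_i).
Sum = 0.203125.

0.203125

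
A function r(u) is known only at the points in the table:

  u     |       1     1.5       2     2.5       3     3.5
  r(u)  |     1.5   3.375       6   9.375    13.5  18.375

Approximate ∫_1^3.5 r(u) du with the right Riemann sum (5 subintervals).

Δu = 0.5.
Sum = 0.5·[3.375 + 6 + 9.375 + 13.5 + 18.375] = 25.3125.

25.3125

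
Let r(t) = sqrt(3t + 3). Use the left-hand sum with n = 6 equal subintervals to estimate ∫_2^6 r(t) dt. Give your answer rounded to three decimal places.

Δt = (6 − 2)/6 = 2/3.
Left endpoints: 2, 8/3, 10/3, 4, 14/3, 16/3.
r(2) ≈ 3.000, r(8/3) ≈ 3.317, r(10/3) ≈ 3.606, r(4) ≈ 3.873, r(14/3) ≈ 4.123, r(16/3) ≈ 4.359.
Sum = Δt · [r(2) + r(8/3) + r(10/3) + ...].
Sum ≈ 14.851.

14.851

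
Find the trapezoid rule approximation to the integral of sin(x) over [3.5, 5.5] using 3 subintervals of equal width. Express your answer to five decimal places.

-1.58374

Δx = (5.5 − 3.5)/3 = 2/3.
f(3.5) ≈ -0.35078, f(25/6) ≈ -0.85475, f(29/6) ≈ -0.99270, f(5.5) ≈ -0.70554.
T_3 = (Δx/2)·[f(x_0) + 2f(x_1) + 2f(x_2) + f(x_3)].
Sum ≈ -1.58374.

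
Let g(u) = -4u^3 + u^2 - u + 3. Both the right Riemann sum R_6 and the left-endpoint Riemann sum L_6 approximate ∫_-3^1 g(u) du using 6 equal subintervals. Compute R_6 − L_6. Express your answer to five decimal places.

R_6 ≈ 67.8518519.
L_6 ≈ 150.5185185.
R_6 − L_6 ≈ -82.66667.

-82.66667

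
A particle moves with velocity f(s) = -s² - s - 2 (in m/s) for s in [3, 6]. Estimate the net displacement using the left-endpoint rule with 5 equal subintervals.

Δs = (6 − 3)/5 = 0.6.
Left endpoints: 3, 3.6, 4.2, 4.8, 5.4.
f(3) = -14, f(3.6) = -18.56, f(4.2) = -23.84, f(4.8) = -29.84, f(5.4) = -36.56.
Sum = Δs · [f(3) + f(3.6) + f(4.2) + f(4.8) + f(5.4)].
Sum = -73.68.

-73.68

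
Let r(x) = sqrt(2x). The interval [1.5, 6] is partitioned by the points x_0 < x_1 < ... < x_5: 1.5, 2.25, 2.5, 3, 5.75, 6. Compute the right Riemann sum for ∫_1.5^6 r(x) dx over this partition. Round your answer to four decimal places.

Subinterval widths: 0.75, 0.25, 0.5, 2.75, 0.25.
Right endpoints: 2.25, 2.5, 3, 5.75, 6.
r(2.25) ≈ 2.1213, r(2.5) ≈ 2.2361, r(3) ≈ 2.4495, r(5.75) ≈ 3.3912, r(6) ≈ 3.4641.
Sum = Σ Δx_i · r(x_i).
Sum ≈ 13.5665.

13.5665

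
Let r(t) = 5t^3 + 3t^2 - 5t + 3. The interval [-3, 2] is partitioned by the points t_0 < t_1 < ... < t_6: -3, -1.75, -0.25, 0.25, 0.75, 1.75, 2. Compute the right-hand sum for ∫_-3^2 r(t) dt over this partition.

43.23046875

Subinterval widths: 1.25, 1.5, 0.5, 0.5, 1, 0.25.
Right endpoints: -1.75, -0.25, 0.25, 0.75, 1.75, 2.
r(-1.75) = -5.859375, r(-0.25) = 4.359375, r(0.25) = 2.015625, r(0.75) = 3.046875, r(1.75) = 30.234375, r(2) = 45.
Sum = Σ Δt_i · r(t_i).
Sum = 43.23046875.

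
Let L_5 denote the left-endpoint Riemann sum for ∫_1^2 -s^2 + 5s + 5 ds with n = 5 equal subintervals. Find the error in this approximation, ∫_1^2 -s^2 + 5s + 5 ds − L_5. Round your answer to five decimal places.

Exact integral: ∫_1^2 f(s) ds ≈ 10.1666667.
L_5 = 9.96.
Error ≈ 10.1666667 − 9.96 ≈ 0.20667.

0.20667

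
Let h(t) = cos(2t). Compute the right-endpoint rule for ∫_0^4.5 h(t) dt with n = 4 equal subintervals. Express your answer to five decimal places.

Δt = (4.5 − 0)/4 = 1.125.
Right endpoints: 1.125, 2.25, 3.375, 4.5.
h(1.125) ≈ -0.62817, h(2.25) ≈ -0.21080, h(3.375) ≈ 0.89301, h(4.5) ≈ -0.91113.
Sum = Δt · [h(1.125) + h(2.25) + h(3.375) + h(4.5)].
Sum ≈ -0.96423.

-0.96423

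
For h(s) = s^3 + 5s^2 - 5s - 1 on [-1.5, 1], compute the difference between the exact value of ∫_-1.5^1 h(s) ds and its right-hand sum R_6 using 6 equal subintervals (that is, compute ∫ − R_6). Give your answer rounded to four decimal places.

Exact integral: ∫_-1.5^1 h(s) ds ≈ 6.901042.
R_6 ≈ 4.213686.
Error ≈ 6.901042 − 4.213686 ≈ 2.6874.

2.6874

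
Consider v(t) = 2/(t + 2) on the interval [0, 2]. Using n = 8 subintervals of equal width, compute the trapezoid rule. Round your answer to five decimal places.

1.38824

Δt = (2 − 0)/8 = 0.25.
v(0) = 1, v(0.25) = 8/9, v(0.5) = 0.8, v(0.75) = 8/11, v(1) = 2/3, v(1.25) = 8/13, v(1.5) = 4/7, v(1.75) = 8/15, v(2) = 0.5.
T_8 = (Δt/2)·[v(t_0) + 2v(t_1) + ... + 2v(t_{7}) + v(t_8)].
Sum ≈ 1.38824.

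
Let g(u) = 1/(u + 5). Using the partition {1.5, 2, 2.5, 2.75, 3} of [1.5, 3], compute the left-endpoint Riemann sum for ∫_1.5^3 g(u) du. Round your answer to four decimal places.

0.2139

Subinterval widths: 0.5, 0.5, 0.25, 0.25.
Left endpoints: 1.5, 2, 2.5, 2.75.
g(1.5) = 2/13, g(2) = 1/7, g(2.5) = 2/15, g(2.75) = 4/31.
Sum = Σ Δu_i · g(u_i).
Sum ≈ 0.2139.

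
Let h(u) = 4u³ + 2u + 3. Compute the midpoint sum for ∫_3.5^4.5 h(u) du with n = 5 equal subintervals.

Δu = (4.5 − 3.5)/5 = 0.2.
Midpoints: 3.6, 3.8, 4, 4.2, 4.4.
h(3.6) = 196.824, h(3.8) = 230.088, h(4) = 267, h(4.2) = 307.752, h(4.4) = 352.536.
Sum = Δu · [h(3.6) + h(3.8) + h(4) + h(4.2) + h(4.4)].
Sum = 270.84.

270.84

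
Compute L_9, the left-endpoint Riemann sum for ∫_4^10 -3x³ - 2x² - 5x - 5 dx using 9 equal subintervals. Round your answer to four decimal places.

Δx = (10 − 4)/9 = 2/3.
Left endpoints: 4, 14/3, 16/3, 6, 20/3, 22/3, 8, 26/3, 28/3.
f(4) = -249, f(14/3) = -3391/9, f(16/3) = -1631/3, f(6) = -755, f(20/3) = -9145/9, f(22/3) = -3997/3, f(8) = -1709, f(26/3) = -19363/9, f(28/3) = -2665.
Sum = Δx · [f(4) + f(14/3) + f(16/3) + ...].
Sum ≈ -7198.8889.

-7198.8889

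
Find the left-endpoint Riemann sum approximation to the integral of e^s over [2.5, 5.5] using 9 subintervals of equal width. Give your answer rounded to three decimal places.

195.907

Δs = (5.5 − 2.5)/9 = 1/3.
Left endpoints: 2.5, 17/6, 19/6, 3.5, 23/6, 25/6, 4.5, 29/6, 31/6.
f(2.5) ≈ 12.182, f(17/6) ≈ 17.002, f(19/6) ≈ 23.728, f(3.5) ≈ 33.115, f(23/6) ≈ 46.216, f(25/6) ≈ 64.500, f(4.5) ≈ 90.017, f(29/6) ≈ 125.629, f(31/6) ≈ 175.329.
Sum = Δs · [f(2.5) + f(17/6) + f(19/6) + ...].
Sum ≈ 195.907.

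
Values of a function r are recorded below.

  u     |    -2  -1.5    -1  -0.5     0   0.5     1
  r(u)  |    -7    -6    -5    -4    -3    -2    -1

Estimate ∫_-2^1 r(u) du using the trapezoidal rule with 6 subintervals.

-12

Δu = 0.5.
T_6 = (0.5/2)·[(-7) + 2·(-6) + 2·(-5) + 2·(-4) + 2·(-3) + 2·(-2) + (-1)] = -12.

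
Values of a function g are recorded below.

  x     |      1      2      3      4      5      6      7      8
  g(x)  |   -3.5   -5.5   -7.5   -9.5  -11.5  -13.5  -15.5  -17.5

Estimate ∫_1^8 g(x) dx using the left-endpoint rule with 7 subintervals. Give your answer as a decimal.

Δx = 1.
Sum = 1·[(-3.5) + (-5.5) + (-7.5) + (-9.5) + (-11.5) + (-13.5) + (-15.5)] = -66.5.

-66.5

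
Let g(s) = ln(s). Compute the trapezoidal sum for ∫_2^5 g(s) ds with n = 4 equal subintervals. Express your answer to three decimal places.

Δs = (5 − 2)/4 = 0.75.
g(2) ≈ 0.693, g(2.75) ≈ 1.012, g(3.5) ≈ 1.253, g(4.25) ≈ 1.447, g(5) ≈ 1.609.
T_4 = (Δs/2)·[g(s_0) + 2g(s_1) + 2g(s_2) + 2g(s_3) + g(s_4)].
Sum ≈ 3.647.

3.647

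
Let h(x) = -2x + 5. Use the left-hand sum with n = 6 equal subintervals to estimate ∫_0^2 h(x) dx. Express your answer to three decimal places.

Δx = (2 − 0)/6 = 1/3.
Left endpoints: 0, 1/3, 2/3, 1, 4/3, 5/3.
h(0) = 5, h(1/3) = 13/3, h(2/3) = 11/3, h(1) = 3, h(4/3) = 7/3, h(5/3) = 5/3.
Sum = Δx · [h(0) + h(1/3) + h(2/3) + ...].
Sum ≈ 6.667.

6.667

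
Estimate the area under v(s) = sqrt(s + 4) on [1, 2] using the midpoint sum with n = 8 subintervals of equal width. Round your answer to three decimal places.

Δs = (2 − 1)/8 = 0.125.
Midpoints: 1.0625, 1.1875, 1.3125, 1.4375, 1.5625, 1.6875, 1.8125, 1.9375.
v(1.0625) ≈ 2.250, v(1.1875) ≈ 2.278, v(1.3125) ≈ 2.305, v(1.4375) ≈ 2.332, v(1.5625) ≈ 2.358, v(1.6875) ≈ 2.385, v(1.8125) ≈ 2.411, v(1.9375) ≈ 2.437.
Sum = Δs · [v(1.0625) + v(1.1875) + v(1.3125) + ...].
Sum ≈ 2.344.

2.344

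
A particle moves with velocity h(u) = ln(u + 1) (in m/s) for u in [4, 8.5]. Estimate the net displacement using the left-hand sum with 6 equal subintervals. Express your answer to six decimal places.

8.594952

Δu = (8.5 − 4)/6 = 0.75.
Left endpoints: 4, 4.75, 5.5, 6.25, 7, 7.75.
h(4) ≈ 1.609438, h(4.75) ≈ 1.749200, h(5.5) ≈ 1.871802, h(6.25) ≈ 1.981001, h(7) ≈ 2.079442, h(7.75) ≈ 2.169054.
Sum = Δu · [h(4) + h(4.75) + h(5.5) + ...].
Sum ≈ 8.594952.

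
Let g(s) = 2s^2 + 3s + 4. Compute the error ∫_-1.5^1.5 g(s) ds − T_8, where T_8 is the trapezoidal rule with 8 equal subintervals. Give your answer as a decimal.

Exact integral: ∫_-1.5^1.5 g(s) ds = 16.5.
T_8 = 16.640625.
Error = 16.5 − 16.640625 = -0.140625.

-0.140625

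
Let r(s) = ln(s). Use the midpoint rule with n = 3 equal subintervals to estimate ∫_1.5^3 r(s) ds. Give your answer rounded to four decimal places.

1.1911

Δs = (3 − 1.5)/3 = 0.5.
Midpoints: 1.75, 2.25, 2.75.
r(1.75) ≈ 0.5596, r(2.25) ≈ 0.8109, r(2.75) ≈ 1.0116.
Sum = Δs · [r(1.75) + r(2.25) + r(2.75)].
Sum ≈ 1.1911.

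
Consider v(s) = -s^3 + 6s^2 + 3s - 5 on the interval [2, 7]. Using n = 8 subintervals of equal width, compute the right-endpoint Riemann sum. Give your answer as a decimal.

98.18359375

Δs = (7 − 2)/8 = 0.625.
Right endpoints: 2.625, 3.25, 3.875, 4.5, 5.125, 5.75, 6.375, 7.
v(2.625) = 13379/512, v(3.25) = 33.796875, v(3.875) = 19729/512, v(4.5) = 38.875, v(5.125) = 17079/512, v(5.75) = 20.515625, v(6.375) = -571/512, v(7) = -33.
Sum = Δs · [v(2.625) + v(3.25) + v(3.875) + ...].
Sum = 98.18359375.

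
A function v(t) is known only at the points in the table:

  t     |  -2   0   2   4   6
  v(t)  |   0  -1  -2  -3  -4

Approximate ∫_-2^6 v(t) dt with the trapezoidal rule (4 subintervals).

-16

Δt = 2.
T_4 = (2/2)·[0 + 2·(-1) + 2·(-2) + 2·(-3) + (-4)] = -16.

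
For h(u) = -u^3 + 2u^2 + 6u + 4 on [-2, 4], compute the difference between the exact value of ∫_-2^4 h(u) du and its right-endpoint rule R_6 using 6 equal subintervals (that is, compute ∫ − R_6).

Exact integral: ∫_-2^4 h(u) du = 48.
R_6 = 41.
Error = 48 − 41 = 7.

7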